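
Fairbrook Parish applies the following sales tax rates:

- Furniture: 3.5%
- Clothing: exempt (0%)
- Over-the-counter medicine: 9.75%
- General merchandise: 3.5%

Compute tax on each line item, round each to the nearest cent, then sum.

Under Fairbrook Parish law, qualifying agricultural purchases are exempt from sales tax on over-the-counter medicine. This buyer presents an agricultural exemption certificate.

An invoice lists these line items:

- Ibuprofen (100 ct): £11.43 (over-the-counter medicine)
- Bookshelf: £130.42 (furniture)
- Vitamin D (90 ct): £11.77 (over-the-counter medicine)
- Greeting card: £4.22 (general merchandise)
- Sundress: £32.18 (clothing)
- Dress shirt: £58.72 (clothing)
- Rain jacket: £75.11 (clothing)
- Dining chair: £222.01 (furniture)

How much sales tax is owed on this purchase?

Ibuprofen (100 ct) £11.43: over-the-counter medicine, buyer-exempt → 0% → £0.00
Bookshelf £130.42: furniture → 3.5% → £4.56
Vitamin D (90 ct) £11.77: over-the-counter medicine, buyer-exempt → 0% → £0.00
Greeting card £4.22: general merchandise → 3.5% → £0.15
Sundress £32.18: clothing → 0% → £0.00
Dress shirt £58.72: clothing → 0% → £0.00
Rain jacket £75.11: clothing → 0% → £0.00
Dining chair £222.01: furniture → 3.5% → £7.77
Total tax = £4.56 + £0.15 + £7.77 = £12.48

£12.48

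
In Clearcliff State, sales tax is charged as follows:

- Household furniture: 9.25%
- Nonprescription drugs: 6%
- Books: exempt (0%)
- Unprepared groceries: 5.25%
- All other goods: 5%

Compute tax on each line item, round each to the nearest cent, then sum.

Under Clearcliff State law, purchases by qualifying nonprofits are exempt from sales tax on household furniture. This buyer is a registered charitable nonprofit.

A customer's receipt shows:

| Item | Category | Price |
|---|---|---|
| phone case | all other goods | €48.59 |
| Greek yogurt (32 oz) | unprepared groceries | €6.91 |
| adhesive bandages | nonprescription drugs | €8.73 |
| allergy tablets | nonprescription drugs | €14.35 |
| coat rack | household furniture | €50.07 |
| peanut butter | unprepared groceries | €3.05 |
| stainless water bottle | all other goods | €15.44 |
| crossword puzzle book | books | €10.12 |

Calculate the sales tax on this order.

Phone case €48.59: all other goods → 5% → €2.43
Greek yogurt (32 oz) €6.91: unprepared groceries → 5.25% → €0.36
Adhesive bandages €8.73: nonprescription drugs → 6% → €0.52
Allergy tablets €14.35: nonprescription drugs → 6% → €0.86
Coat rack €50.07: household furniture, buyer-exempt → 0% → €0.00
Peanut butter €3.05: unprepared groceries → 5.25% → €0.16
Stainless water bottle €15.44: all other goods → 5% → €0.77
Crossword puzzle book €10.12: books → 0% → €0.00
Total tax = €2.43 + €0.36 + €0.52 + €0.86 + €0.16 + €0.77 = €5.10

€5.10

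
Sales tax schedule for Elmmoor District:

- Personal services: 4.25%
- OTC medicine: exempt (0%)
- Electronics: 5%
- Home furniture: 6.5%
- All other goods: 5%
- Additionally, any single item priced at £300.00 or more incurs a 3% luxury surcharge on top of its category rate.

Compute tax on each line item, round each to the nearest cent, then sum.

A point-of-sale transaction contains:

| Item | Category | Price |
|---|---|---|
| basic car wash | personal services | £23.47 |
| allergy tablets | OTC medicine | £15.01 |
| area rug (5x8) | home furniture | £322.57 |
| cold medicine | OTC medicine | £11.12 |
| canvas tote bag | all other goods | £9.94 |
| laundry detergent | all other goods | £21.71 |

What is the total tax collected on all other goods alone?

Canvas tote bag £9.94: all other goods → 5% → £0.50
Laundry detergent £21.71: all other goods → 5% → £1.09
Tax on all other goods = £0.50 + £1.09 = £1.59

£1.59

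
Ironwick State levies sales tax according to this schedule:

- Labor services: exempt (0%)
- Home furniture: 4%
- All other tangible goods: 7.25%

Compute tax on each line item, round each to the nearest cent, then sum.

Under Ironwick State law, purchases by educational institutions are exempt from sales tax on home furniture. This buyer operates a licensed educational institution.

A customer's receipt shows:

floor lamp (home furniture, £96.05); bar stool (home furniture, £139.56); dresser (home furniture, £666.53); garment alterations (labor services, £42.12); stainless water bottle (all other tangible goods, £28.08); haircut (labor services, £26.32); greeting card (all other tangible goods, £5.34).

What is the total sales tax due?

£2.43

Floor lamp £96.05: home furniture, buyer-exempt → 0% → £0.00
Bar stool £139.56: home furniture, buyer-exempt → 0% → £0.00
Dresser £666.53: home furniture, buyer-exempt → 0% → £0.00
Garment alterations £42.12: labor services → 0% → £0.00
Stainless water bottle £28.08: all other tangible goods → 7.25% → £2.04
Haircut £26.32: labor services → 0% → £0.00
Greeting card £5.34: all other tangible goods → 7.25% → £0.39
Total tax = £2.04 + £0.39 = £2.43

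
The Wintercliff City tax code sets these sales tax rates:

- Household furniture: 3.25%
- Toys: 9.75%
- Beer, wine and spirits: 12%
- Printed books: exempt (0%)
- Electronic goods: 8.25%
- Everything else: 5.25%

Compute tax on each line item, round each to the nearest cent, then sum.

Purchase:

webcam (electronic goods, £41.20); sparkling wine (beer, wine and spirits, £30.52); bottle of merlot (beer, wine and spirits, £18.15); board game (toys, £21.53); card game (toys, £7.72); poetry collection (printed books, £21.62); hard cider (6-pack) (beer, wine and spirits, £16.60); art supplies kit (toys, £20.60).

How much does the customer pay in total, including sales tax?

£194.03

Webcam £41.20: electronic goods → 8.25% → £3.40
Sparkling wine £30.52: beer, wine and spirits → 12% → £3.66
Bottle of merlot £18.15: beer, wine and spirits → 12% → £2.18
Board game £21.53: toys → 9.75% → £2.10
Card game £7.72: toys → 9.75% → £0.75
Poetry collection £21.62: printed books → 0% → £0.00
Hard cider (6-pack) £16.60: beer, wine and spirits → 12% → £1.99
Art supplies kit £20.60: toys → 9.75% → £2.01
Subtotal = £177.94; tax = £16.09; total due = £194.03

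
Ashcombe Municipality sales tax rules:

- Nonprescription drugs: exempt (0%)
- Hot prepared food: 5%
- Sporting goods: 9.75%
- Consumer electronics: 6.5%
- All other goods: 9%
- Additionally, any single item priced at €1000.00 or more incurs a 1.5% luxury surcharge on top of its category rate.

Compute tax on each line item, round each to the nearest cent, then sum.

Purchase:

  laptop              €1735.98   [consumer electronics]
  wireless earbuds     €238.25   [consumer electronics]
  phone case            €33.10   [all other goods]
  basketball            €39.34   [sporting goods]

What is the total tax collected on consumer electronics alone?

€154.37

Laptop €1735.98: consumer electronics → 6.5% + 1.5% surcharge = 8% → €138.88
Wireless earbuds €238.25: consumer electronics → 6.5% → €15.49
Tax on consumer electronics = €138.88 + €15.49 = €154.37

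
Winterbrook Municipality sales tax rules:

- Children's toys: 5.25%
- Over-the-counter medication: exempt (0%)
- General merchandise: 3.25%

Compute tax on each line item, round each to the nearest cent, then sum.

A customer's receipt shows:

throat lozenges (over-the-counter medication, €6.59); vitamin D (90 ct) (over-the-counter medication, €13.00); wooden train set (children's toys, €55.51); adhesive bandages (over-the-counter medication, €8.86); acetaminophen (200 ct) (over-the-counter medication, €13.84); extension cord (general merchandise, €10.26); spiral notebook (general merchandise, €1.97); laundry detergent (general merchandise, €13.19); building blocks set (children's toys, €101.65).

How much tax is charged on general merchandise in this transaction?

Extension cord €10.26: general merchandise → 3.25% → €0.33
Spiral notebook €1.97: general merchandise → 3.25% → €0.06
Laundry detergent €13.19: general merchandise → 3.25% → €0.43
Tax on general merchandise = €0.33 + €0.06 + €0.43 = €0.82

€0.82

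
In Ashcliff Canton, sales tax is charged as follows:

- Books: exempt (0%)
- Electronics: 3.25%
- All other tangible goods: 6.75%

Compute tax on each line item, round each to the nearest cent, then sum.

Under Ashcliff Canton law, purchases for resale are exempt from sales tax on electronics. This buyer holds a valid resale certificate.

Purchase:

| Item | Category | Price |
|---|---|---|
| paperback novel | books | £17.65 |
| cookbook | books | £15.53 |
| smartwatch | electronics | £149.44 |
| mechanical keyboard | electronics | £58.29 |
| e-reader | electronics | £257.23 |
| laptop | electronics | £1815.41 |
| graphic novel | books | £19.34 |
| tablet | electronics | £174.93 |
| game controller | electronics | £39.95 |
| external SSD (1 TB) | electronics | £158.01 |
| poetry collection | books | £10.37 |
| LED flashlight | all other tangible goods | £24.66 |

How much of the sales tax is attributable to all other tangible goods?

LED flashlight £24.66: all other tangible goods → 6.75% → £1.66
Tax on all other tangible goods = £1.66

£1.66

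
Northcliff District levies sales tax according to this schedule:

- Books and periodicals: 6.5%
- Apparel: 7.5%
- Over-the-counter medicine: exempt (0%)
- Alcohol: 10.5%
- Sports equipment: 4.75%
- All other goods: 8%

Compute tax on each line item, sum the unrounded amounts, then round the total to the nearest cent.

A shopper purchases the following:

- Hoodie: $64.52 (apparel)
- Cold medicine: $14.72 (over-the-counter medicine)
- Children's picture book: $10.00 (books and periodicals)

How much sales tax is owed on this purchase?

$5.49

Hoodie $64.52: apparel → 7.5% → $4.839
Cold medicine $14.72: over-the-counter medicine → 0% → $0.00
Children's picture book $10.00: books and periodicals → 6.5% → $0.65
Unrounded tax sum = $5.489 → $5.49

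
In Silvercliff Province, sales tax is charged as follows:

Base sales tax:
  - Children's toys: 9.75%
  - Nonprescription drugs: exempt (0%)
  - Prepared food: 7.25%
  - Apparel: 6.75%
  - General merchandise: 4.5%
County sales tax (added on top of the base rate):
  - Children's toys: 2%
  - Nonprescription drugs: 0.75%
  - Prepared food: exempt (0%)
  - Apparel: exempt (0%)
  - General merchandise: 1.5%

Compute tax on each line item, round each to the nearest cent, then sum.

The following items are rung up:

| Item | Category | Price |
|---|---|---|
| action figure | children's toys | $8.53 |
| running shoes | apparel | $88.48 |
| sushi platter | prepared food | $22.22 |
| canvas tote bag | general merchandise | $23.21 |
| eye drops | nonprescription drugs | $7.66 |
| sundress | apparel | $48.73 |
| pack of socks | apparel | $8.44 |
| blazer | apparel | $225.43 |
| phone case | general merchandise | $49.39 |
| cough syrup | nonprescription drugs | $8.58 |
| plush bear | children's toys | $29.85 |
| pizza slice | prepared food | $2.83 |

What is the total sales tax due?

$35.85

Action figure $8.53: children's toys → 9.75% + 2% county = 11.75% → $1.00
Running shoes $88.48: apparel → 6.75% + 0% county = 6.75% → $5.97
Sushi platter $22.22: prepared food → 7.25% + 0% county = 7.25% → $1.61
Canvas tote bag $23.21: general merchandise → 4.5% + 1.5% county = 6% → $1.39
Eye drops $7.66: nonprescription drugs → 0% + 0.75% county = 0.75% → $0.06
Sundress $48.73: apparel → 6.75% + 0% county = 6.75% → $3.29
Pack of socks $8.44: apparel → 6.75% + 0% county = 6.75% → $0.57
Blazer $225.43: apparel → 6.75% + 0% county = 6.75% → $15.22
Phone case $49.39: general merchandise → 4.5% + 1.5% county = 6% → $2.96
Cough syrup $8.58: nonprescription drugs → 0% + 0.75% county = 0.75% → $0.06
Plush bear $29.85: children's toys → 9.75% + 2% county = 11.75% → $3.51
Pizza slice $2.83: prepared food → 7.25% + 0% county = 7.25% → $0.21
Total tax = $1.00 + $5.97 + $1.61 + $1.39 + $0.06 + $3.29 + $0.57 + $15.22 + $2.96 + $0.06 + $3.51 + $0.21 = $35.85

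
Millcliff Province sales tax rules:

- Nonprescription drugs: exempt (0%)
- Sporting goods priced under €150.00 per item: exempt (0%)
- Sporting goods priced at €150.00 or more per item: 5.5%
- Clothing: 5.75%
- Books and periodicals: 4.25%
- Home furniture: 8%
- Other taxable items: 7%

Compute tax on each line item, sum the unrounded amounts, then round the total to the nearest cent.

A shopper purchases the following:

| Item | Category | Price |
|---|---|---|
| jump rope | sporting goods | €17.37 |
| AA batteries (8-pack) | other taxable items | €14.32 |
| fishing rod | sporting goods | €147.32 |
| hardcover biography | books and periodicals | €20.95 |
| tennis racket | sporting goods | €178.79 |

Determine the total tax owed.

€11.73

Jump rope €17.37: sporting goods, under €150.00 → 0% → €0.00
AA batteries (8-pack) €14.32: other taxable items → 7% → €1.0024
Fishing rod €147.32: sporting goods, under €150.00 → 0% → €0.00
Hardcover biography €20.95: books and periodicals → 4.25% → €0.890375
Tennis racket €178.79: sporting goods, €150.00 or more → 5.5% → €9.83345
Unrounded tax sum = €11.726225 → €11.73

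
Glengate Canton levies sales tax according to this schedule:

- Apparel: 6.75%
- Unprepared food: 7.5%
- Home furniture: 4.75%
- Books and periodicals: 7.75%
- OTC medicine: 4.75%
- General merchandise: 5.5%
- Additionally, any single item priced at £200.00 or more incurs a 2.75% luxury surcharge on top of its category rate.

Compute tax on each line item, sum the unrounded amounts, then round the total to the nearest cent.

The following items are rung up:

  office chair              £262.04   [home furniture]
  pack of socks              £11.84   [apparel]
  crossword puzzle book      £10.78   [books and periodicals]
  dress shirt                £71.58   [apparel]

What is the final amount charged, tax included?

£382.36

Office chair £262.04: home furniture → 4.75% + 2.75% surcharge = 7.5% → £19.653
Pack of socks £11.84: apparel → 6.75% → £0.7992
Crossword puzzle book £10.78: books and periodicals → 7.75% → £0.83545
Dress shirt £71.58: apparel → 6.75% → £4.83165
Subtotal = £356.24; unrounded tax = £26.1193 → £26.12; total due = £382.36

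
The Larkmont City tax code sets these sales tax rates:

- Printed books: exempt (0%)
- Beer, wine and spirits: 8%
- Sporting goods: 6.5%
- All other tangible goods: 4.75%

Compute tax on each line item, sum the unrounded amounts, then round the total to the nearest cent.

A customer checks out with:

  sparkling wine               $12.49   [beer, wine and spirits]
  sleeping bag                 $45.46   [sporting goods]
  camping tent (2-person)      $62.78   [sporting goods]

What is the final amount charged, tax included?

Sparkling wine $12.49: beer, wine and spirits → 8% → $0.9992
Sleeping bag $45.46: sporting goods → 6.5% → $2.9549
Camping tent (2-person) $62.78: sporting goods → 6.5% → $4.0807
Subtotal = $120.73; unrounded tax = $8.0348 → $8.03; total due = $128.76

$128.76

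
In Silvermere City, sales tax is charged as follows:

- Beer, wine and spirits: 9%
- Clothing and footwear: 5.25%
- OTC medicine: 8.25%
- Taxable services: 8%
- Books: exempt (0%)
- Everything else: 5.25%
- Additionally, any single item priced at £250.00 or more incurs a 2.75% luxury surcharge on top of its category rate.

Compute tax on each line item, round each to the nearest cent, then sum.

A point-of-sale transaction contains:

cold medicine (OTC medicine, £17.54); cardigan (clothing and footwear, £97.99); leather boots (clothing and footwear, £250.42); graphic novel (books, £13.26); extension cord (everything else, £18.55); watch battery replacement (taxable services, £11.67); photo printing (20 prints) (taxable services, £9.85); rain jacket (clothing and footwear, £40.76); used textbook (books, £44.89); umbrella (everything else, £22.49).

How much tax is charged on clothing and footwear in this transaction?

£27.31

Cardigan £97.99: clothing and footwear → 5.25% → £5.14
Leather boots £250.42: clothing and footwear → 5.25% + 2.75% surcharge = 8% → £20.03
Rain jacket £40.76: clothing and footwear → 5.25% → £2.14
Tax on clothing and footwear = £5.14 + £20.03 + £2.14 = £27.31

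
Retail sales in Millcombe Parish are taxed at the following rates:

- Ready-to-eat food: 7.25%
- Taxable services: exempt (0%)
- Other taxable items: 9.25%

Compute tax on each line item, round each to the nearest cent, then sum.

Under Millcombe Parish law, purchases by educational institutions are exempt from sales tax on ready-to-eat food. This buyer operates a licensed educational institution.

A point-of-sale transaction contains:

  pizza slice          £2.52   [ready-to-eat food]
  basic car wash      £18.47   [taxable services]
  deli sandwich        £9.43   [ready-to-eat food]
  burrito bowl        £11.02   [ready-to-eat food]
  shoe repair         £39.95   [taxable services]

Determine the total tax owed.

Pizza slice £2.52: ready-to-eat food, buyer-exempt → 0% → £0.00
Basic car wash £18.47: taxable services → 0% → £0.00
Deli sandwich £9.43: ready-to-eat food, buyer-exempt → 0% → £0.00
Burrito bowl £11.02: ready-to-eat food, buyer-exempt → 0% → £0.00
Shoe repair £39.95: taxable services → 0% → £0.00
Total tax = £0.00

£0.00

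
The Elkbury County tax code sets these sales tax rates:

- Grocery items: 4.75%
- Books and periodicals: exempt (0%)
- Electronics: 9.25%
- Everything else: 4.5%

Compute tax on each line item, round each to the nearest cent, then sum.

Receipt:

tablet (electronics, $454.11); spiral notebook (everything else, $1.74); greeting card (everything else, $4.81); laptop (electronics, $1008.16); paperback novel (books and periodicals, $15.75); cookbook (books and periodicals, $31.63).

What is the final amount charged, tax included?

Tablet $454.11: electronics → 9.25% → $42.01
Spiral notebook $1.74: everything else → 4.5% → $0.08
Greeting card $4.81: everything else → 4.5% → $0.22
Laptop $1008.16: electronics → 9.25% → $93.25
Paperback novel $15.75: books and periodicals → 0% → $0.00
Cookbook $31.63: books and periodicals → 0% → $0.00
Subtotal = $1516.20; tax = $135.56; total due = $1651.76

$1651.76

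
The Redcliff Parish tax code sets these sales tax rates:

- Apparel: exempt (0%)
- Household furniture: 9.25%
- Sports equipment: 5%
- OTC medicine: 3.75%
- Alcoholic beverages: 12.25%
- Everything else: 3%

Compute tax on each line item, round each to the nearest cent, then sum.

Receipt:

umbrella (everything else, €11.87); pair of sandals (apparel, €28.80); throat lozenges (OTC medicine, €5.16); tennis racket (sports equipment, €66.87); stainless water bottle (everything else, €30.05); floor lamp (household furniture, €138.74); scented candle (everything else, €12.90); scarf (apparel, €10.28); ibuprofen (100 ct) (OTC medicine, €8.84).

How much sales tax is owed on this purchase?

€18.34

Umbrella €11.87: everything else → 3% → €0.36
Pair of sandals €28.80: apparel → 0% → €0.00
Throat lozenges €5.16: OTC medicine → 3.75% → €0.19
Tennis racket €66.87: sports equipment → 5% → €3.34
Stainless water bottle €30.05: everything else → 3% → €0.90
Floor lamp €138.74: household furniture → 9.25% → €12.83
Scented candle €12.90: everything else → 3% → €0.39
Scarf €10.28: apparel → 0% → €0.00
Ibuprofen (100 ct) €8.84: OTC medicine → 3.75% → €0.33
Total tax = €0.36 + €0.19 + €3.34 + €0.90 + €12.83 + €0.39 + €0.33 = €18.34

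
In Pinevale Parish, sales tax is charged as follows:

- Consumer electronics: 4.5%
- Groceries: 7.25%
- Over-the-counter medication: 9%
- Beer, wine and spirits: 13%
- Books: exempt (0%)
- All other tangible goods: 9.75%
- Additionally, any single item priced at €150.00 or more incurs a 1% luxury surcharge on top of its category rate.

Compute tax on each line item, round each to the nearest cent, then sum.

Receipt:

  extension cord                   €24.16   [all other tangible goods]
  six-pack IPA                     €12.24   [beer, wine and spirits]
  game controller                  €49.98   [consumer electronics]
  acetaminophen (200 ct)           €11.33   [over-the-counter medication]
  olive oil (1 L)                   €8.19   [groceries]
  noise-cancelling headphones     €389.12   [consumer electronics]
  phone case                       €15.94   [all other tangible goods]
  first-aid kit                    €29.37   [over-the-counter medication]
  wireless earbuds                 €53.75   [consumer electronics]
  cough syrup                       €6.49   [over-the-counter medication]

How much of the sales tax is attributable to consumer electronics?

€26.07

Game controller €49.98: consumer electronics → 4.5% → €2.25
Noise-cancelling headphones €389.12: consumer electronics → 4.5% + 1% surcharge = 5.5% → €21.40
Wireless earbuds €53.75: consumer electronics → 4.5% → €2.42
Tax on consumer electronics = €2.25 + €21.40 + €2.42 = €26.07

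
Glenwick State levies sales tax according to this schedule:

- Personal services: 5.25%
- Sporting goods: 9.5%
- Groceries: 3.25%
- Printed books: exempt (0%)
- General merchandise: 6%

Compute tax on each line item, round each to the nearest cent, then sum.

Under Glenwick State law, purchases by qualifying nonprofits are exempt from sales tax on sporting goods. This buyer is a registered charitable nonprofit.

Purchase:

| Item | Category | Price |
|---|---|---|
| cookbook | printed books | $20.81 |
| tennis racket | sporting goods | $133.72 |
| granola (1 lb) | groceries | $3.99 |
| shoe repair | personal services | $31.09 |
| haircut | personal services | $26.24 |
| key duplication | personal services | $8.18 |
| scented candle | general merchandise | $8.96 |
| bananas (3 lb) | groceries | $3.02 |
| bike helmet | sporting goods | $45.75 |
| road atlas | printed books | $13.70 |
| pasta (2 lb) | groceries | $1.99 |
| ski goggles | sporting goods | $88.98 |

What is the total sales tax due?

$4.27

Cookbook $20.81: printed books → 0% → $0.00
Tennis racket $133.72: sporting goods, buyer-exempt → 0% → $0.00
Granola (1 lb) $3.99: groceries → 3.25% → $0.13
Shoe repair $31.09: personal services → 5.25% → $1.63
Haircut $26.24: personal services → 5.25% → $1.38
Key duplication $8.18: personal services → 5.25% → $0.43
Scented candle $8.96: general merchandise → 6% → $0.54
Bananas (3 lb) $3.02: groceries → 3.25% → $0.10
Bike helmet $45.75: sporting goods, buyer-exempt → 0% → $0.00
Road atlas $13.70: printed books → 0% → $0.00
Pasta (2 lb) $1.99: groceries → 3.25% → $0.06
Ski goggles $88.98: sporting goods, buyer-exempt → 0% → $0.00
Total tax = $0.13 + $1.63 + $1.38 + $0.43 + $0.54 + $0.10 + $0.06 = $4.27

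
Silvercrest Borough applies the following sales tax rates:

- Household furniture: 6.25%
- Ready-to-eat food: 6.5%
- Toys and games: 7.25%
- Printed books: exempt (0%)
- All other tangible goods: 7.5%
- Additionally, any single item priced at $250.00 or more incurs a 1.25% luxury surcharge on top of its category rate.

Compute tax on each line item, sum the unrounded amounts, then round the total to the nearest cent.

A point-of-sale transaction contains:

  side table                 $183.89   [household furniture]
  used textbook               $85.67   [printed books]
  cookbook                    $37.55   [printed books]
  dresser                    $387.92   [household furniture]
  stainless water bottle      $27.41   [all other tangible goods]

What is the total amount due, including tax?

$765.08

Side table $183.89: household furniture → 6.25% → $11.493125
Used textbook $85.67: printed books → 0% → $0.00
Cookbook $37.55: printed books → 0% → $0.00
Dresser $387.92: household furniture → 6.25% + 1.25% surcharge = 7.5% → $29.094
Stainless water bottle $27.41: all other tangible goods → 7.5% → $2.05575
Subtotal = $722.44; unrounded tax = $42.642875 → $42.64; total due = $765.08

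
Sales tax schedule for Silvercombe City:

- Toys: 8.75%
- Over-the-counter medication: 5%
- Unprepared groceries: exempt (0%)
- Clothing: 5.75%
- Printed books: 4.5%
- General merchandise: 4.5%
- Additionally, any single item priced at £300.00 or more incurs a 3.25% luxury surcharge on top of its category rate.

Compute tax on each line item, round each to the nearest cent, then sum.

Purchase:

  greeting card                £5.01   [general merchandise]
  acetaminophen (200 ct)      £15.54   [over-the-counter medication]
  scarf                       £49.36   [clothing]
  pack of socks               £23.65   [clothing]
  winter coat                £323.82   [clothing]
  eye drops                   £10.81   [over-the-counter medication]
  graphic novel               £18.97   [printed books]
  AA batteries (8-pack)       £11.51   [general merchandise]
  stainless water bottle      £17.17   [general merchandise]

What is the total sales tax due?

£37.03

Greeting card £5.01: general merchandise → 4.5% → £0.23
Acetaminophen (200 ct) £15.54: over-the-counter medication → 5% → £0.78
Scarf £49.36: clothing → 5.75% → £2.84
Pack of socks £23.65: clothing → 5.75% → £1.36
Winter coat £323.82: clothing → 5.75% + 3.25% surcharge = 9% → £29.14
Eye drops £10.81: over-the-counter medication → 5% → £0.54
Graphic novel £18.97: printed books → 4.5% → £0.85
AA batteries (8-pack) £11.51: general merchandise → 4.5% → £0.52
Stainless water bottle £17.17: general merchandise → 4.5% → £0.77
Total tax = £0.23 + £0.78 + £2.84 + £1.36 + £29.14 + £0.54 + £0.85 + £0.52 + £0.77 = £37.03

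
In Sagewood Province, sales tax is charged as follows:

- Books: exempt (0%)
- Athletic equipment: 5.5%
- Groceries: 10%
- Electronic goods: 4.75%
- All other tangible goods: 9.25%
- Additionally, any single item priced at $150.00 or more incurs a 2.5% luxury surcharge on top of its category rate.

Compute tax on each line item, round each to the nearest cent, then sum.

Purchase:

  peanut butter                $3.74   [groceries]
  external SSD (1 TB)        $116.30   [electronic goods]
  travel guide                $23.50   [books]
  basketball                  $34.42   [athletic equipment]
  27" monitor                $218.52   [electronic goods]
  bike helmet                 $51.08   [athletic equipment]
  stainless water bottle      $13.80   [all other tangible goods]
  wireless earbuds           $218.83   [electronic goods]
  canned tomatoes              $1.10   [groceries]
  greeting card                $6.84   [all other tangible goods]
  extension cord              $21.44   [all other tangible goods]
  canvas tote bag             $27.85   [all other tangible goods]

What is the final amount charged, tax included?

Peanut butter $3.74: groceries → 10% → $0.37
External SSD (1 TB) $116.30: electronic goods → 4.75% → $5.52
Travel guide $23.50: books → 0% → $0.00
Basketball $34.42: athletic equipment → 5.5% → $1.89
27" monitor $218.52: electronic goods → 4.75% + 2.5% surcharge = 7.25% → $15.84
Bike helmet $51.08: athletic equipment → 5.5% → $2.81
Stainless water bottle $13.80: all other tangible goods → 9.25% → $1.28
Wireless earbuds $218.83: electronic goods → 4.75% + 2.5% surcharge = 7.25% → $15.87
Canned tomatoes $1.10: groceries → 10% → $0.11
Greeting card $6.84: all other tangible goods → 9.25% → $0.63
Extension cord $21.44: all other tangible goods → 9.25% → $1.98
Canvas tote bag $27.85: all other tangible goods → 9.25% → $2.58
Subtotal = $737.42; tax = $48.88; total due = $786.30

$786.30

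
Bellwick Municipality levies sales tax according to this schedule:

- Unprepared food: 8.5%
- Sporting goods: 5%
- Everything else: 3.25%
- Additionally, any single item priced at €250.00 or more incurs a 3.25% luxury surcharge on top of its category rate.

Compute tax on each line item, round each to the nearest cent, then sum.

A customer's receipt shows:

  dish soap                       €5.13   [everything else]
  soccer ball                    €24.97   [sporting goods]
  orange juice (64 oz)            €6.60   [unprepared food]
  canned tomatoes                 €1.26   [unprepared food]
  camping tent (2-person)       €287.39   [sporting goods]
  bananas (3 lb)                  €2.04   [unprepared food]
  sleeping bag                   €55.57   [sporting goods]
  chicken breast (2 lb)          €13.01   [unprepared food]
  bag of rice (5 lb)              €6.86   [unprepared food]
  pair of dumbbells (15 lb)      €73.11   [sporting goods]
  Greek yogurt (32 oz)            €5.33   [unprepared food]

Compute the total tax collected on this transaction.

€34.55

Dish soap €5.13: everything else → 3.25% → €0.17
Soccer ball €24.97: sporting goods → 5% → €1.25
Orange juice (64 oz) €6.60: unprepared food → 8.5% → €0.56
Canned tomatoes €1.26: unprepared food → 8.5% → €0.11
Camping tent (2-person) €287.39: sporting goods → 5% + 3.25% surcharge = 8.25% → €23.71
Bananas (3 lb) €2.04: unprepared food → 8.5% → €0.17
Sleeping bag €55.57: sporting goods → 5% → €2.78
Chicken breast (2 lb) €13.01: unprepared food → 8.5% → €1.11
Bag of rice (5 lb) €6.86: unprepared food → 8.5% → €0.58
Pair of dumbbells (15 lb) €73.11: sporting goods → 5% → €3.66
Greek yogurt (32 oz) €5.33: unprepared food → 8.5% → €0.45
Total tax = €0.17 + €1.25 + €0.56 + €0.11 + €23.71 + €0.17 + €2.78 + €1.11 + €0.58 + €3.66 + €0.45 = €34.55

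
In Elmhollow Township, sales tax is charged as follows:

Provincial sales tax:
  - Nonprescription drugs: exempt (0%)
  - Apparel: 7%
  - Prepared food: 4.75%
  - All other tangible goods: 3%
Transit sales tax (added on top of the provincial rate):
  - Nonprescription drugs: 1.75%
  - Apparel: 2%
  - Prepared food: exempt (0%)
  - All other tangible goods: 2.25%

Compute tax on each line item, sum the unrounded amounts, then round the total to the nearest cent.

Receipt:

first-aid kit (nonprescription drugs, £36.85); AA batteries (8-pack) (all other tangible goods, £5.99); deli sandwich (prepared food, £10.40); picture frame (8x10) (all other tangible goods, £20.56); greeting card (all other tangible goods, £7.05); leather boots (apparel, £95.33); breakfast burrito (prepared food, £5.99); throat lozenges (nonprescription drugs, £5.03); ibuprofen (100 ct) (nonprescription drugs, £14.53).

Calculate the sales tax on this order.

£12.11

First-aid kit £36.85: nonprescription drugs → 0% + 1.75% transit = 1.75% → £0.644875
AA batteries (8-pack) £5.99: all other tangible goods → 3% + 2.25% transit = 5.25% → £0.314475
Deli sandwich £10.40: prepared food → 4.75% + 0% transit = 4.75% → £0.494
Picture frame (8x10) £20.56: all other tangible goods → 3% + 2.25% transit = 5.25% → £1.0794
Greeting card £7.05: all other tangible goods → 3% + 2.25% transit = 5.25% → £0.370125
Leather boots £95.33: apparel → 7% + 2% transit = 9% → £8.5797
Breakfast burrito £5.99: prepared food → 4.75% + 0% transit = 4.75% → £0.284525
Throat lozenges £5.03: nonprescription drugs → 0% + 1.75% transit = 1.75% → £0.088025
Ibuprofen (100 ct) £14.53: nonprescription drugs → 0% + 1.75% transit = 1.75% → £0.254275
Unrounded tax sum = £12.1094 → £12.11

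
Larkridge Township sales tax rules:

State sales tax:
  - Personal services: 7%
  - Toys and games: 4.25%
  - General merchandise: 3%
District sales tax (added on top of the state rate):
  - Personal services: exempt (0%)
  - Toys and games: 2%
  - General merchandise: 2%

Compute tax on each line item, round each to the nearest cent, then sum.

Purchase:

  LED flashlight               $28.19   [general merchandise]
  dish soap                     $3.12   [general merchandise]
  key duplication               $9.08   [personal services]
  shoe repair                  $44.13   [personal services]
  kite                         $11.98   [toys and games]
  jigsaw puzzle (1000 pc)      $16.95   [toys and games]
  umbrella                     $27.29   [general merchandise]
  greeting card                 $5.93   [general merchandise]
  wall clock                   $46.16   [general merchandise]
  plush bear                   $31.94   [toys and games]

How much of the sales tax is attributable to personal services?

$3.73

Key duplication $9.08: personal services → 7% + 0% district = 7% → $0.64
Shoe repair $44.13: personal services → 7% + 0% district = 7% → $3.09
Tax on personal services = $0.64 + $3.09 = $3.73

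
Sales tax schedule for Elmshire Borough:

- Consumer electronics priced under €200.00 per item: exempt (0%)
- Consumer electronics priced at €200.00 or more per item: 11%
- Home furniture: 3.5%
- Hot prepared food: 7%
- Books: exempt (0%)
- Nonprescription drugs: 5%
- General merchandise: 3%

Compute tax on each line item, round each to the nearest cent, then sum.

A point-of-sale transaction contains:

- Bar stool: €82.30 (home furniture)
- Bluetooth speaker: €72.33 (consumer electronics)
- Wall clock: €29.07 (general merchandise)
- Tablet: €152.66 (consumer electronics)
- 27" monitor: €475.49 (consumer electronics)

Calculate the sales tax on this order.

Bar stool €82.30: home furniture → 3.5% → €2.88
Bluetooth speaker €72.33: consumer electronics, under €200.00 → 0% → €0.00
Wall clock €29.07: general merchandise → 3% → €0.87
Tablet €152.66: consumer electronics, under €200.00 → 0% → €0.00
27" monitor €475.49: consumer electronics, €200.00 or more → 11% → €52.30
Total tax = €2.88 + €0.87 + €52.30 = €56.05

€56.05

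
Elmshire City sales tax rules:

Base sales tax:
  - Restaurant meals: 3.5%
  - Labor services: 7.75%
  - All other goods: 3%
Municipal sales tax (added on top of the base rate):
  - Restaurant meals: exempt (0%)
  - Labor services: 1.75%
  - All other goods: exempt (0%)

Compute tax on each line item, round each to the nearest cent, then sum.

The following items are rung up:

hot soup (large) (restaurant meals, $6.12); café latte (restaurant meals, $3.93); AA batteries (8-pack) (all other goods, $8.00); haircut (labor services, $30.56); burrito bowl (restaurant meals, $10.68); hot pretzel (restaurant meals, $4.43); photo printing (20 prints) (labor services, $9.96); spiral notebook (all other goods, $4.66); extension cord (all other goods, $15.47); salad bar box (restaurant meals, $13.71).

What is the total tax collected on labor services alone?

$3.85

Haircut $30.56: labor services → 7.75% + 1.75% municipal = 9.5% → $2.90
Photo printing (20 prints) $9.96: labor services → 7.75% + 1.75% municipal = 9.5% → $0.95
Tax on labor services = $2.90 + $0.95 = $3.85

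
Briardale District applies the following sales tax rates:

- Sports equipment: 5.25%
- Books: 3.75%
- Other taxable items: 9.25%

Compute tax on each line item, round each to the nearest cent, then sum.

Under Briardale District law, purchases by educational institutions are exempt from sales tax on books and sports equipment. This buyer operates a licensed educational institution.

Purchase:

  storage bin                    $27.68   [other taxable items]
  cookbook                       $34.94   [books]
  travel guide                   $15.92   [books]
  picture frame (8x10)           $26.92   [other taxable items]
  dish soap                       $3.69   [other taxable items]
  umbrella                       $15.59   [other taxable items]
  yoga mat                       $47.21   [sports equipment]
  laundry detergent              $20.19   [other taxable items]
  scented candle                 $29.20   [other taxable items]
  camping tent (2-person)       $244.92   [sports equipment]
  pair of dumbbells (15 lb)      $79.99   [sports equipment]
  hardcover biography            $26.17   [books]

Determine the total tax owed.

$11.40

Storage bin $27.68: other taxable items → 9.25% → $2.56
Cookbook $34.94: books, buyer-exempt → 0% → $0.00
Travel guide $15.92: books, buyer-exempt → 0% → $0.00
Picture frame (8x10) $26.92: other taxable items → 9.25% → $2.49
Dish soap $3.69: other taxable items → 9.25% → $0.34
Umbrella $15.59: other taxable items → 9.25% → $1.44
Yoga mat $47.21: sports equipment, buyer-exempt → 0% → $0.00
Laundry detergent $20.19: other taxable items → 9.25% → $1.87
Scented candle $29.20: other taxable items → 9.25% → $2.70
Camping tent (2-person) $244.92: sports equipment, buyer-exempt → 0% → $0.00
Pair of dumbbells (15 lb) $79.99: sports equipment, buyer-exempt → 0% → $0.00
Hardcover biography $26.17: books, buyer-exempt → 0% → $0.00
Total tax = $2.56 + $2.49 + $0.34 + $1.44 + $1.87 + $2.70 = $11.40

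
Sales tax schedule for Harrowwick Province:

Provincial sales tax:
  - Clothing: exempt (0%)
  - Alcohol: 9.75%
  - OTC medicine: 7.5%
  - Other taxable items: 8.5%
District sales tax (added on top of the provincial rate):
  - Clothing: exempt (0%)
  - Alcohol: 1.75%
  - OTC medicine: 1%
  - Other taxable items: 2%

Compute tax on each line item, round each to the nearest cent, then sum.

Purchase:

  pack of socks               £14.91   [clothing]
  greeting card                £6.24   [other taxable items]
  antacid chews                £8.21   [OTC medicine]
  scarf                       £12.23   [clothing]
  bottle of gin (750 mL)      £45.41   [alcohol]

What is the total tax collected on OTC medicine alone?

£0.70

Antacid chews £8.21: OTC medicine → 7.5% + 1% district = 8.5% → £0.70
Tax on OTC medicine = £0.70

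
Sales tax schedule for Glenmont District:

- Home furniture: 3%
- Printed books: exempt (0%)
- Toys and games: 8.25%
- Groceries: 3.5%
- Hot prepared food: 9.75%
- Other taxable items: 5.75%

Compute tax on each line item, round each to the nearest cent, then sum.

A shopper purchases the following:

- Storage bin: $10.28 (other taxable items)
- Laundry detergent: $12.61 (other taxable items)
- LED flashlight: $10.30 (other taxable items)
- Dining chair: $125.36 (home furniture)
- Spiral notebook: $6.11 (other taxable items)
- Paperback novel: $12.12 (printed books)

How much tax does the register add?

Storage bin $10.28: other taxable items → 5.75% → $0.59
Laundry detergent $12.61: other taxable items → 5.75% → $0.73
LED flashlight $10.30: other taxable items → 5.75% → $0.59
Dining chair $125.36: home furniture → 3% → $3.76
Spiral notebook $6.11: other taxable items → 5.75% → $0.35
Paperback novel $12.12: printed books → 0% → $0.00
Total tax = $0.59 + $0.73 + $0.59 + $3.76 + $0.35 = $6.02

$6.02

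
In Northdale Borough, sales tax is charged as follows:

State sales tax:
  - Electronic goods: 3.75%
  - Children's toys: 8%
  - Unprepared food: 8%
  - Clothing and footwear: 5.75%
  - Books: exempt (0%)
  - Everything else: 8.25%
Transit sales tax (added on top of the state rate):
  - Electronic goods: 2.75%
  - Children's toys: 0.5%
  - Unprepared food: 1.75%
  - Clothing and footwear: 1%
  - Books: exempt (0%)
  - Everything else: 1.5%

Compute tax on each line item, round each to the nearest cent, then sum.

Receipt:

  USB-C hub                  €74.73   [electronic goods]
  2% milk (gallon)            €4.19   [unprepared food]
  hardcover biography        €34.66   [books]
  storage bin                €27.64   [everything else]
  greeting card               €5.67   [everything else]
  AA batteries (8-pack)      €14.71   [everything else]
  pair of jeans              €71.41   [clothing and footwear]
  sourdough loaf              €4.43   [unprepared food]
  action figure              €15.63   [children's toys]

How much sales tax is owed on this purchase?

USB-C hub €74.73: electronic goods → 3.75% + 2.75% transit = 6.5% → €4.86
2% milk (gallon) €4.19: unprepared food → 8% + 1.75% transit = 9.75% → €0.41
Hardcover biography €34.66: books → 0% + 0% transit = 0% → €0.00
Storage bin €27.64: everything else → 8.25% + 1.5% transit = 9.75% → €2.69
Greeting card €5.67: everything else → 8.25% + 1.5% transit = 9.75% → €0.55
AA batteries (8-pack) €14.71: everything else → 8.25% + 1.5% transit = 9.75% → €1.43
Pair of jeans €71.41: clothing and footwear → 5.75% + 1% transit = 6.75% → €4.82
Sourdough loaf €4.43: unprepared food → 8% + 1.75% transit = 9.75% → €0.43
Action figure €15.63: children's toys → 8% + 0.5% transit = 8.5% → €1.33
Total tax = €4.86 + €0.41 + €2.69 + €0.55 + €1.43 + €4.82 + €0.43 + €1.33 = €16.52

€16.52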